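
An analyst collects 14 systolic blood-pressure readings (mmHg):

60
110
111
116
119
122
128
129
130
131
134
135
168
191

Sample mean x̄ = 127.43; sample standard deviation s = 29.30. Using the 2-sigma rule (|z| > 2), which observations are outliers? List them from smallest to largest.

60, 191

Cutoffs at x̄ ± 2s: 127.43 ± 2·29.30 = [68.83, 186.03].
60: z = -2.30, |z| > 2 → outlier.
191: z = 2.17, |z| > 2 → outlier.
Every other value lies within [68.83, 186.03].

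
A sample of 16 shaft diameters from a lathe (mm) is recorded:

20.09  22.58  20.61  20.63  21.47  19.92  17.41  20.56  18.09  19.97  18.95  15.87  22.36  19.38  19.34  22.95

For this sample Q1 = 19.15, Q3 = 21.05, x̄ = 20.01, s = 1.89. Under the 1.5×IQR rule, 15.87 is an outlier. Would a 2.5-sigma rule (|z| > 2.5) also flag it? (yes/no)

no

z = (15.87 − 20.01) / 1.89 = -2.19.
|z| = 2.19 ≤ 2.5.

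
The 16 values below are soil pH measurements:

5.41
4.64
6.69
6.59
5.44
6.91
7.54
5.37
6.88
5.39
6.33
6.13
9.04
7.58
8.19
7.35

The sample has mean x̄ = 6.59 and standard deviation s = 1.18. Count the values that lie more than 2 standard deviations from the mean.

1

Cutoffs: x̄ ± 2s = [4.23, 8.95].
Outside the cutoffs: 9.04.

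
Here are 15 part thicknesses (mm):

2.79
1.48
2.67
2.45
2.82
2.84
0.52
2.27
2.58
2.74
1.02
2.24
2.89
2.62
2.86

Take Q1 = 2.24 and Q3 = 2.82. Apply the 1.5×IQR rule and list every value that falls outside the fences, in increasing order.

0.52, 1.02

IQR = Q3 − Q1 = 2.82 − 2.24 = 0.58.
Lower fence = Q1 − 1.5·IQR = 2.24 − 0.87 = 1.37.
Upper fence = Q3 + 1.5·IQR = 2.82 + 0.87 = 3.69.
0.52 < 1.37 → outlier.
1.02 < 1.37 → outlier.
All remaining values lie within [1.37, 3.69].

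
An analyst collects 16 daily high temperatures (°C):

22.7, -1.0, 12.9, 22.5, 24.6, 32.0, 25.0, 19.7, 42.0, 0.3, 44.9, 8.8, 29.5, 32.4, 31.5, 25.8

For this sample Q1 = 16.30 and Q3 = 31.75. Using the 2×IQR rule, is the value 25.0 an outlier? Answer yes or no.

no

IQR = Q3 − Q1 = 31.75 − 16.30 = 15.45.
Lower fence = Q1 − 2·IQR = 16.30 − 30.90 = -14.60.
Upper fence = Q3 + 2·IQR = 31.75 + 30.90 = 62.65.
25.0 lies within [-14.60, 62.65].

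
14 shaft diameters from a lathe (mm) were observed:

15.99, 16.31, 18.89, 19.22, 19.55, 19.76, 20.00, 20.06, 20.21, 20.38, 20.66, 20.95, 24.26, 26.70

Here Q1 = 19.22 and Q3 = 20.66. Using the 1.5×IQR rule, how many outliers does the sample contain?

4

IQR = 1.44; fences at 19.22 − 2.16 = 17.06 and 20.66 + 2.16 = 22.82.
Outside the cutoffs: 15.99, 16.31, 24.26, 26.70.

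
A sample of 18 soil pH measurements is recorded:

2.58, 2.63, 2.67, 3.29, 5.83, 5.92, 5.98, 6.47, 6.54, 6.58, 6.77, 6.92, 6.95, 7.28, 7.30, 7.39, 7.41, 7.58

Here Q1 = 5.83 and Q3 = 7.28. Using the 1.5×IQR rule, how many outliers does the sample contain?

4

IQR = 1.45; fences at 5.83 − 2.175 = 3.655 and 7.28 + 2.175 = 9.455.
Outside the cutoffs: 2.58, 2.63, 2.67, 3.29.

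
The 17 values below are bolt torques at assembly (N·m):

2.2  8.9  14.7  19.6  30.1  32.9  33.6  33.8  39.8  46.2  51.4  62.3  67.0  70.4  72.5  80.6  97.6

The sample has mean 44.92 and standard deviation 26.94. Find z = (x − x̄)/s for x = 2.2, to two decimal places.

z = (2.2 − 44.92) / 26.94 = -1.59.

-1.59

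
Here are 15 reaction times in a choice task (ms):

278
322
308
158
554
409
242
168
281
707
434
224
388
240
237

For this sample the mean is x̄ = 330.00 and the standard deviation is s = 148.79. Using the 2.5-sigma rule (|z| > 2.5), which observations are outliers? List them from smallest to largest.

707

Cutoffs at x̄ ± 2.5s: 330.00 ± 2.5·148.79 = [-41.975, 701.975].
707: z = 2.53, |z| > 2.5 → outlier.
Every other value lies within [-41.975, 701.975].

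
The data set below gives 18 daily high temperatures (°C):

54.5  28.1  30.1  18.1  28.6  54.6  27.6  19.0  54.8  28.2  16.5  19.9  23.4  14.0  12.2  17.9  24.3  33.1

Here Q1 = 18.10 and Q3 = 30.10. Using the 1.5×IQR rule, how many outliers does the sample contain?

3

IQR = 12.00; fences at 18.10 − 18.00 = 0.10 and 30.10 + 18.00 = 48.10.
Outside the cutoffs: 54.5, 54.6, 54.8.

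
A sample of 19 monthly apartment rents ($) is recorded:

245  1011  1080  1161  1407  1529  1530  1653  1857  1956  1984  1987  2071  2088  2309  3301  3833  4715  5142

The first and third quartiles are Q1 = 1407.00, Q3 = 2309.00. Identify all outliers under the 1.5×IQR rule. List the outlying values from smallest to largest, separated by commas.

3833, 4715, 5142

IQR = Q3 − Q1 = 2309.00 − 1407.00 = 902.00.
Lower fence = Q1 − 1.5·IQR = 1407.00 − 1353.00 = 54.00.
Upper fence = Q3 + 1.5·IQR = 2309.00 + 1353.00 = 3662.00.
3833 > 3662.00 → outlier.
4715 > 3662.00 → outlier.
5142 > 3662.00 → outlier.
All remaining values lie within [54.00, 3662.00].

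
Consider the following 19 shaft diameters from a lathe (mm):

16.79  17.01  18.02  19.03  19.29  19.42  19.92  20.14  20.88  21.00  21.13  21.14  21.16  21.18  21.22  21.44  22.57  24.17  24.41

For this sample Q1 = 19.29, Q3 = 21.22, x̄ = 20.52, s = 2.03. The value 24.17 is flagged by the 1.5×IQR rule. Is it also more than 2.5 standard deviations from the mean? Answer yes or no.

no

z = (24.17 − 20.52) / 2.03 = 1.80.
|z| = 1.80 ≤ 2.5.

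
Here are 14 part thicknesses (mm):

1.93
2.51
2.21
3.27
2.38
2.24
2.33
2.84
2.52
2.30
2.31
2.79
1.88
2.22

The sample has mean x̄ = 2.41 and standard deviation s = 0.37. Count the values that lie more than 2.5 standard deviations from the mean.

0

Cutoffs: x̄ ± 2.5s = [1.485, 3.335].
Every value lies within the cutoffs.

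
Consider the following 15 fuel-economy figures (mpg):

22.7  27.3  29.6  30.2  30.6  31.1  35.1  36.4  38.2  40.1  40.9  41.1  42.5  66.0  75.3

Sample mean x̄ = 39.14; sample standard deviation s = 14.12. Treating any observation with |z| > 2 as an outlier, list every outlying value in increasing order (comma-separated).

75.3

Cutoffs at x̄ ± 2s: 39.14 ± 2·14.12 = [10.90, 67.38].
75.3: z = 2.56, |z| > 2 → outlier.
Every other value lies within [10.90, 67.38].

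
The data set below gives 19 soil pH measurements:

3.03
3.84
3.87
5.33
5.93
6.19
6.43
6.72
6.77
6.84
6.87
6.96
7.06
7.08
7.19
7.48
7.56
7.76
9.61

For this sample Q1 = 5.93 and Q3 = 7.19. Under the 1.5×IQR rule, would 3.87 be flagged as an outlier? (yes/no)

IQR = Q3 − Q1 = 7.19 − 5.93 = 1.26.
Lower fence = Q1 − 1.5·IQR = 5.93 − 1.89 = 4.04.
Upper fence = Q3 + 1.5·IQR = 7.19 + 1.89 = 9.08.
3.87 lies below the lower fence.

yes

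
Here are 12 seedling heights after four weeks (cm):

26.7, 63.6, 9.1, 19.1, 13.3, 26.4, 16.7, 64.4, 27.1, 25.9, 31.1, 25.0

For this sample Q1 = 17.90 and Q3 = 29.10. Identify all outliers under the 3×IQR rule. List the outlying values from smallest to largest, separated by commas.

IQR = Q3 − Q1 = 29.10 − 17.90 = 11.20.
Lower fence = Q1 − 3·IQR = 17.90 − 33.60 = -15.70.
Upper fence = Q3 + 3·IQR = 29.10 + 33.60 = 62.70.
63.6 > 62.70 → outlier.
64.4 > 62.70 → outlier.
All remaining values lie within [-15.70, 62.70].

63.6, 64.4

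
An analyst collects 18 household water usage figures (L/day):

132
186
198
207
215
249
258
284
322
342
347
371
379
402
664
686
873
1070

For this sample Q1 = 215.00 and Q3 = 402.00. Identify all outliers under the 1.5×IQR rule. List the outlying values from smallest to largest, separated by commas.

IQR = Q3 − Q1 = 402.00 − 215.00 = 187.00.
Lower fence = Q1 − 1.5·IQR = 215.00 − 280.50 = -65.50.
Upper fence = Q3 + 1.5·IQR = 402.00 + 280.50 = 682.50.
686 > 682.50 → outlier.
873 > 682.50 → outlier.
1070 > 682.50 → outlier.
All remaining values lie within [-65.50, 682.50].

686, 873, 1070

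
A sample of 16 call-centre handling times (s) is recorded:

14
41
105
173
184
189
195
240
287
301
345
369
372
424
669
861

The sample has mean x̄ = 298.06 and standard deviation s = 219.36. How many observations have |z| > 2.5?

1

Cutoffs: x̄ ± 2.5s = [-250.34, 846.46].
Outside the cutoffs: 861.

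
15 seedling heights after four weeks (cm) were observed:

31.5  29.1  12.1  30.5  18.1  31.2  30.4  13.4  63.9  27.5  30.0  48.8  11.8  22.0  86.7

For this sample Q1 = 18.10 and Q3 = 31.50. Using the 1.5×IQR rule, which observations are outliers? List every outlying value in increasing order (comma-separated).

63.9, 86.7

IQR = Q3 − Q1 = 31.50 − 18.10 = 13.40.
Lower fence = Q1 − 1.5·IQR = 18.10 − 20.10 = -2.00.
Upper fence = Q3 + 1.5·IQR = 31.50 + 20.10 = 51.60.
63.9 > 51.60 → outlier.
86.7 > 51.60 → outlier.
All remaining values lie within [-2.00, 51.60].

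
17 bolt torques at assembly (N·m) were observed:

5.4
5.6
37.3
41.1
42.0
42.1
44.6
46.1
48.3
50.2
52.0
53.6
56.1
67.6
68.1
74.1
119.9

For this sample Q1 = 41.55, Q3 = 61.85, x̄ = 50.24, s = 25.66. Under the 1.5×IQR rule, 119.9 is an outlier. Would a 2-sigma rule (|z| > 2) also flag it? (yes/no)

z = (119.9 − 50.24) / 25.66 = 2.71.
|z| = 2.71 > 2.

yes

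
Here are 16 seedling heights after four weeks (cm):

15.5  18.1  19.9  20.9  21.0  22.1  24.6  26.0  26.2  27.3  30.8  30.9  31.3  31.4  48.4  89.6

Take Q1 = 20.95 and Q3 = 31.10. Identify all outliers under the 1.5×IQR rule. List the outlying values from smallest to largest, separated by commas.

48.4, 89.6

IQR = Q3 − Q1 = 31.10 − 20.95 = 10.15.
Lower fence = Q1 − 1.5·IQR = 20.95 − 15.225 = 5.725.
Upper fence = Q3 + 1.5·IQR = 31.10 + 15.225 = 46.325.
48.4 > 46.325 → outlier.
89.6 > 46.325 → outlier.
All remaining values lie within [5.725, 46.325].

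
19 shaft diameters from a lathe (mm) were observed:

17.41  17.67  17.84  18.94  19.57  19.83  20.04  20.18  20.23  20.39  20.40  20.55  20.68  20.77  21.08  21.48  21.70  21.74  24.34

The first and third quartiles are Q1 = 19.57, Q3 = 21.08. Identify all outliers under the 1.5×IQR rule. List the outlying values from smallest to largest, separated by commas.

IQR = Q3 − Q1 = 21.08 − 19.57 = 1.51.
Lower fence = Q1 − 1.5·IQR = 19.57 − 2.265 = 17.305.
Upper fence = Q3 + 1.5·IQR = 21.08 + 2.265 = 23.345.
24.34 > 23.345 → outlier.
All remaining values lie within [17.305, 23.345].

24.34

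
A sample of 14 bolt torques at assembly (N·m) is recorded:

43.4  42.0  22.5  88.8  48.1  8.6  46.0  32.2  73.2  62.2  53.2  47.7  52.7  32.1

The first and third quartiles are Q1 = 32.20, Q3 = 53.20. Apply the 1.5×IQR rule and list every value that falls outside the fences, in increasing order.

IQR = Q3 − Q1 = 53.20 − 32.20 = 21.00.
Lower fence = Q1 − 1.5·IQR = 32.20 − 31.50 = 0.70.
Upper fence = Q3 + 1.5·IQR = 53.20 + 31.50 = 84.70.
88.8 > 84.70 → outlier.
All remaining values lie within [0.70, 84.70].

88.8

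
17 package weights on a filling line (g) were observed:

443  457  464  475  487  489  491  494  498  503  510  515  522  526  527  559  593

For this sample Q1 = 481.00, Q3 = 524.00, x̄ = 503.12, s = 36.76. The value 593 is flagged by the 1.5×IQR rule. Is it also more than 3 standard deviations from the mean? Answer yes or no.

no

z = (593 − 503.12) / 36.76 = 2.45.
|z| = 2.45 ≤ 3.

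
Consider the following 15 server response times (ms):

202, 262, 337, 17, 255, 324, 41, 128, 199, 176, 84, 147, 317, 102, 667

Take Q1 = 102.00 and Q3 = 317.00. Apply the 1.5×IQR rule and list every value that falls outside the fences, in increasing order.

IQR = Q3 − Q1 = 317.00 − 102.00 = 215.00.
Lower fence = Q1 − 1.5·IQR = 102.00 − 322.50 = -220.50.
Upper fence = Q3 + 1.5·IQR = 317.00 + 322.50 = 639.50.
667 > 639.50 → outlier.
All remaining values lie within [-220.50, 639.50].

667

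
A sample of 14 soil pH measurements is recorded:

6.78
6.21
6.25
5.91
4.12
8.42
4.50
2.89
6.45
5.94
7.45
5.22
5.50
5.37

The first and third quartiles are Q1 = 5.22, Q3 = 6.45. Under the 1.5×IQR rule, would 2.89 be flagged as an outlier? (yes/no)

yes

IQR = Q3 − Q1 = 6.45 − 5.22 = 1.23.
Lower fence = Q1 − 1.5·IQR = 5.22 − 1.845 = 3.375.
Upper fence = Q3 + 1.5·IQR = 6.45 + 1.845 = 8.295.
2.89 lies below the lower fence.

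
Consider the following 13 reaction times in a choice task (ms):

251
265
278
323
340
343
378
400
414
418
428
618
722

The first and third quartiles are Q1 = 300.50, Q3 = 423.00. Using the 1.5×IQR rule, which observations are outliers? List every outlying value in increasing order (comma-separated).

IQR = Q3 − Q1 = 423.00 − 300.50 = 122.50.
Lower fence = Q1 − 1.5·IQR = 300.50 − 183.75 = 116.75.
Upper fence = Q3 + 1.5·IQR = 423.00 + 183.75 = 606.75.
618 > 606.75 → outlier.
722 > 606.75 → outlier.
All remaining values lie within [116.75, 606.75].

618, 722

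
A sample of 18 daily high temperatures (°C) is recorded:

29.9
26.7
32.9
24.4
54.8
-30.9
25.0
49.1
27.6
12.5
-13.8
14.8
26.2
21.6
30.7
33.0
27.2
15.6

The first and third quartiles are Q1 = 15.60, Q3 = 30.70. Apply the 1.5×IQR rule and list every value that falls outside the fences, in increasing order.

-30.9, -13.8, 54.8

IQR = Q3 − Q1 = 30.70 − 15.60 = 15.10.
Lower fence = Q1 − 1.5·IQR = 15.60 − 22.65 = -7.05.
Upper fence = Q3 + 1.5·IQR = 30.70 + 22.65 = 53.35.
-30.9 < -7.05 → outlier.
-13.8 < -7.05 → outlier.
54.8 > 53.35 → outlier.
All remaining values lie within [-7.05, 53.35].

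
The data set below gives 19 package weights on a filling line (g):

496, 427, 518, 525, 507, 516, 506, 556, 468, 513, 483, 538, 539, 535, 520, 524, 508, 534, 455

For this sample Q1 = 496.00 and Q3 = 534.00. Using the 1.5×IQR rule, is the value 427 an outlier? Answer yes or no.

IQR = Q3 − Q1 = 534.00 − 496.00 = 38.00.
Lower fence = Q1 − 1.5·IQR = 496.00 − 57.00 = 439.00.
Upper fence = Q3 + 1.5·IQR = 534.00 + 57.00 = 591.00.
427 lies below the lower fence.

yes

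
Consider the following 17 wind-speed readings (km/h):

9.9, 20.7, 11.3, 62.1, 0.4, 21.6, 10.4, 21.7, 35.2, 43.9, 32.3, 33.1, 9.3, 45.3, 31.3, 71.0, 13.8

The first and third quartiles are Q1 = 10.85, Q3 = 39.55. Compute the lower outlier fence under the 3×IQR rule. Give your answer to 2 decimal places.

-75.25

IQR = Q3 − Q1 = 39.55 − 10.85 = 28.70.
Lower fence = Q1 − 3·IQR = 10.85 − 86.10 = -75.25.
Upper fence = Q3 + 3·IQR = 39.55 + 86.10 = 125.65.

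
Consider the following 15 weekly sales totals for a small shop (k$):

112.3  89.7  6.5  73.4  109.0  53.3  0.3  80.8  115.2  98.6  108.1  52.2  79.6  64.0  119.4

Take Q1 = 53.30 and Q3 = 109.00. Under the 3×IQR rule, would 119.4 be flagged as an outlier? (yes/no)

no

IQR = Q3 − Q1 = 109.00 − 53.30 = 55.70.
Lower fence = Q1 − 3·IQR = 53.30 − 167.10 = -113.80.
Upper fence = Q3 + 3·IQR = 109.00 + 167.10 = 276.10.
119.4 lies within [-113.80, 276.10].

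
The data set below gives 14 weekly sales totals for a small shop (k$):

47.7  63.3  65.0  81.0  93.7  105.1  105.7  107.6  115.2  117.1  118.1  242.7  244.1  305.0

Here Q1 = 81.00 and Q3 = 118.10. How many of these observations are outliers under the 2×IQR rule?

IQR = 37.10; fences at 81.00 − 74.20 = 6.80 and 118.10 + 74.20 = 192.30.
Outside the cutoffs: 242.7, 244.1, 305.0.

3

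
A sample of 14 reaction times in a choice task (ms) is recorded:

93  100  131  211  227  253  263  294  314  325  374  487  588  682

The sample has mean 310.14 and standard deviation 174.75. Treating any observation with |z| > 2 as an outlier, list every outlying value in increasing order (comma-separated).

Cutoffs at x̄ ± 2s: 310.14 ± 2·174.75 = [-39.36, 659.64].
682: z = 2.13, |z| > 2 → outlier.
Every other value lies within [-39.36, 659.64].

682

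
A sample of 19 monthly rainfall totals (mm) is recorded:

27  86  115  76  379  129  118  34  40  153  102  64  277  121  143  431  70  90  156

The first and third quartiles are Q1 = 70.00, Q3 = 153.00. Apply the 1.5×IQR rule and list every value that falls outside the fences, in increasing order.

IQR = Q3 − Q1 = 153.00 − 70.00 = 83.00.
Lower fence = Q1 − 1.5·IQR = 70.00 − 124.50 = -54.50.
Upper fence = Q3 + 1.5·IQR = 153.00 + 124.50 = 277.50.
379 > 277.50 → outlier.
431 > 277.50 → outlier.
All remaining values lie within [-54.50, 277.50].

379, 431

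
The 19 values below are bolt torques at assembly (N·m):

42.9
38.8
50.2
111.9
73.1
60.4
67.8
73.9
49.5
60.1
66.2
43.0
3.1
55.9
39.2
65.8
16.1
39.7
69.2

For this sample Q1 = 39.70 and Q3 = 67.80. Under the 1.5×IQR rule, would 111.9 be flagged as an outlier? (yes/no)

IQR = Q3 − Q1 = 67.80 − 39.70 = 28.10.
Lower fence = Q1 − 1.5·IQR = 39.70 − 42.15 = -2.45.
Upper fence = Q3 + 1.5·IQR = 67.80 + 42.15 = 109.95.
111.9 lies above the upper fence.

yes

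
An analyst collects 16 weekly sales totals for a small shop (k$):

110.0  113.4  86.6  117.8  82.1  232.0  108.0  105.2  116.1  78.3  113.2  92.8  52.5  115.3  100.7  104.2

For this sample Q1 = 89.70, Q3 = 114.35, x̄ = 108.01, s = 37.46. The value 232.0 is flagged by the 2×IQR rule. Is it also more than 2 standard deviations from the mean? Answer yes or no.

z = (232.0 − 108.01) / 37.46 = 3.31.
|z| = 3.31 > 2.

yes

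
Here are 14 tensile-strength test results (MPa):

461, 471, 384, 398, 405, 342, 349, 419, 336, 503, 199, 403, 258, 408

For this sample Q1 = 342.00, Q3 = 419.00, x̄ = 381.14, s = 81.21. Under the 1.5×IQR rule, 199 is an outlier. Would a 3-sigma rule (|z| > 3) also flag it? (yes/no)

z = (199 − 381.14) / 81.21 = -2.24.
|z| = 2.24 ≤ 3.

no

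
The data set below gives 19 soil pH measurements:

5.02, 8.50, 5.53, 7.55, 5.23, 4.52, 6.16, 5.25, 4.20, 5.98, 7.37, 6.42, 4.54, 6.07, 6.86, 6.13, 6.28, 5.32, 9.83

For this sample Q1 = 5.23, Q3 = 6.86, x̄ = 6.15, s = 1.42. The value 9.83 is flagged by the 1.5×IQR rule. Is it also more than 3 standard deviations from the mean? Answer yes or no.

no

z = (9.83 − 6.15) / 1.42 = 2.59.
|z| = 2.59 ≤ 3.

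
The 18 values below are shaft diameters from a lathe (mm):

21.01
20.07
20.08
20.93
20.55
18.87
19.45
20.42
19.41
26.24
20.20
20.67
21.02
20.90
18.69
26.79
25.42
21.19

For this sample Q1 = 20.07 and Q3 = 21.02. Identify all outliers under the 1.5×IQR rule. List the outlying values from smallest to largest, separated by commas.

25.42, 26.24, 26.79

IQR = Q3 − Q1 = 21.02 − 20.07 = 0.95.
Lower fence = Q1 − 1.5·IQR = 20.07 − 1.425 = 18.645.
Upper fence = Q3 + 1.5·IQR = 21.02 + 1.425 = 22.445.
25.42 > 22.445 → outlier.
26.24 > 22.445 → outlier.
26.79 > 22.445 → outlier.
All remaining values lie within [18.645, 22.445].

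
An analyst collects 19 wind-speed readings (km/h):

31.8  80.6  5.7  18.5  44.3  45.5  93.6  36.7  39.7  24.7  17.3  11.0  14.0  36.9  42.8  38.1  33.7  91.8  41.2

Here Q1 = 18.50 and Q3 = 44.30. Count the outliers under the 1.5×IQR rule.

IQR = 25.80; fences at 18.50 − 38.70 = -20.20 and 44.30 + 38.70 = 83.00.
Outside the cutoffs: 91.8, 93.6.

2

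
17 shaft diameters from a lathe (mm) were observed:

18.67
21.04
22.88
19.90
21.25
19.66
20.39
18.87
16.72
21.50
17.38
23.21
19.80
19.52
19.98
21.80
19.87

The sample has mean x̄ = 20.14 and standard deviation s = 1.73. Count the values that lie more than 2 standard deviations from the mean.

Cutoffs: x̄ ± 2s = [16.68, 23.60].
Every value lies within the cutoffs.

0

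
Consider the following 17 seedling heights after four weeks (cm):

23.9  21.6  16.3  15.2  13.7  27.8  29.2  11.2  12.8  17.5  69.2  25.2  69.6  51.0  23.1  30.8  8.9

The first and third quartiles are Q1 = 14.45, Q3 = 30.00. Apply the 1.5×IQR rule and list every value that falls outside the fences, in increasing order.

IQR = Q3 − Q1 = 30.00 − 14.45 = 15.55.
Lower fence = Q1 − 1.5·IQR = 14.45 − 23.325 = -8.875.
Upper fence = Q3 + 1.5·IQR = 30.00 + 23.325 = 53.325.
69.2 > 53.325 → outlier.
69.6 > 53.325 → outlier.
All remaining values lie within [-8.875, 53.325].

69.2, 69.6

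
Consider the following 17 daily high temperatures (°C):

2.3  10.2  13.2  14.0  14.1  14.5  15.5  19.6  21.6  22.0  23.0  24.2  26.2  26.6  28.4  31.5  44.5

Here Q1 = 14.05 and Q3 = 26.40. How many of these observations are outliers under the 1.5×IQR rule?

0

IQR = 12.35; fences at 14.05 − 18.525 = -4.475 and 26.40 + 18.525 = 44.925.
Every value lies within the cutoffs.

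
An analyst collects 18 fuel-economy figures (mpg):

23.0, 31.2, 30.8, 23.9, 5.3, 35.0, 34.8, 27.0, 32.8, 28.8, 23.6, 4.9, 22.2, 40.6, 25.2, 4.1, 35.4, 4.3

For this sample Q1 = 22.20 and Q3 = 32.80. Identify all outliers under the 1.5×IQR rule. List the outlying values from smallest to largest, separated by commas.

IQR = Q3 − Q1 = 32.80 − 22.20 = 10.60.
Lower fence = Q1 − 1.5·IQR = 22.20 − 15.90 = 6.30.
Upper fence = Q3 + 1.5·IQR = 32.80 + 15.90 = 48.70.
4.1 < 6.30 → outlier.
4.3 < 6.30 → outlier.
4.9 < 6.30 → outlier.
5.3 < 6.30 → outlier.
All remaining values lie within [6.30, 48.70].

4.1, 4.3, 4.9, 5.3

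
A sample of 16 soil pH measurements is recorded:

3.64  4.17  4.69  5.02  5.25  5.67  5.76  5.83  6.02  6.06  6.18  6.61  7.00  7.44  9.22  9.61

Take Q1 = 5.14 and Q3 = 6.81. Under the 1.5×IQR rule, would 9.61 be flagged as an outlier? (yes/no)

IQR = Q3 − Q1 = 6.81 − 5.14 = 1.67.
Lower fence = Q1 − 1.5·IQR = 5.14 − 2.505 = 2.635.
Upper fence = Q3 + 1.5·IQR = 6.81 + 2.505 = 9.315.
9.61 lies above the upper fence.

yes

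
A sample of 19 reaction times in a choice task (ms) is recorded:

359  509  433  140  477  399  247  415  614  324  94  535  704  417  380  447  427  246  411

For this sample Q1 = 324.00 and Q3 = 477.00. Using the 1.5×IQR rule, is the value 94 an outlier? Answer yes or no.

yes

IQR = Q3 − Q1 = 477.00 − 324.00 = 153.00.
Lower fence = Q1 − 1.5·IQR = 324.00 − 229.50 = 94.50.
Upper fence = Q3 + 1.5·IQR = 477.00 + 229.50 = 706.50.
94 lies below the lower fence.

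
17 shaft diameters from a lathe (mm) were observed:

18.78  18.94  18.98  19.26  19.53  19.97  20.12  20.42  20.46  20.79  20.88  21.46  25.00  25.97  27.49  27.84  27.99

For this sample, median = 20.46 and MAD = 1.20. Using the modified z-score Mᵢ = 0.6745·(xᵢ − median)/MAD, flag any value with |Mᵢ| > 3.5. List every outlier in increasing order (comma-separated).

|Mᵢ| > 3.5 ⇔ |xᵢ − 20.46| > 3.5·1.20/0.6745 = 6.23.
So outliers lie outside [14.23, 26.69].
27.49: M = 3.95 → outlier.
27.84: M = 4.15 → outlier.
27.99: M = 4.23 → outlier.

27.49, 27.84, 27.99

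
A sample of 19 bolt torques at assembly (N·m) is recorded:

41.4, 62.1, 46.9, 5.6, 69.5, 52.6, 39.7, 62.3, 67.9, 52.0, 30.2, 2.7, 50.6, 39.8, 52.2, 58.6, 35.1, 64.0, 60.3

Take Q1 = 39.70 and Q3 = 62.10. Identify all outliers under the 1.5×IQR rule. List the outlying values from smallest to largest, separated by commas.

IQR = Q3 − Q1 = 62.10 − 39.70 = 22.40.
Lower fence = Q1 − 1.5·IQR = 39.70 − 33.60 = 6.10.
Upper fence = Q3 + 1.5·IQR = 62.10 + 33.60 = 95.70.
2.7 < 6.10 → outlier.
5.6 < 6.10 → outlier.
All remaining values lie within [6.10, 95.70].

2.7, 5.6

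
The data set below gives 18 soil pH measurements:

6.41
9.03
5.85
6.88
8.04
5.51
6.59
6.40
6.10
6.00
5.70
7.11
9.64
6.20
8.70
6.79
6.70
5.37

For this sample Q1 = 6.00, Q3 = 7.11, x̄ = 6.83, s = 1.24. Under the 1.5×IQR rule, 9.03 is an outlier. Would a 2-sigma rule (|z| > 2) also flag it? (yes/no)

no

z = (9.03 − 6.83) / 1.24 = 1.77.
|z| = 1.77 ≤ 2.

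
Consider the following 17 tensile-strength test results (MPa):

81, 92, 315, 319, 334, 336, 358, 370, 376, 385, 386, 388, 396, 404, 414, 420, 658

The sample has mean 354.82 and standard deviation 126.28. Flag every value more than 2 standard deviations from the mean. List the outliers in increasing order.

Cutoffs at x̄ ± 2s: 354.82 ± 2·126.28 = [102.26, 607.38].
81: z = -2.17, |z| > 2 → outlier.
92: z = -2.08, |z| > 2 → outlier.
658: z = 2.40, |z| > 2 → outlier.
Every other value lies within [102.26, 607.38].

81, 92, 658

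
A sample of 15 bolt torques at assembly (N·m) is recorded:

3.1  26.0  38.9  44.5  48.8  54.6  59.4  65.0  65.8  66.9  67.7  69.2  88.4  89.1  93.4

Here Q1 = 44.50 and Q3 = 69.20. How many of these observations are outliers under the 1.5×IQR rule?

1

IQR = 24.70; fences at 44.50 − 37.05 = 7.45 and 69.20 + 37.05 = 106.25.
Outside the cutoffs: 3.1.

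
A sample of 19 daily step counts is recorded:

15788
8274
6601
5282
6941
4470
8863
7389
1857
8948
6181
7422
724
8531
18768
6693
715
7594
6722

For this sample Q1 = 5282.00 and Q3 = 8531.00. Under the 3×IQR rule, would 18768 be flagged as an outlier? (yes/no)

yes

IQR = Q3 − Q1 = 8531.00 − 5282.00 = 3249.00.
Lower fence = Q1 − 3·IQR = 5282.00 − 9747.00 = -4465.00.
Upper fence = Q3 + 3·IQR = 8531.00 + 9747.00 = 18278.00.
18768 lies above the upper fence.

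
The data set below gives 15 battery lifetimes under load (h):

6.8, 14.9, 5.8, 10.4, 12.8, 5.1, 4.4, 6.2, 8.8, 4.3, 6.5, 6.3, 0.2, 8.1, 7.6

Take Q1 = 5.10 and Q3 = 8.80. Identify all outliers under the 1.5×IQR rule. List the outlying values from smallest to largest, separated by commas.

IQR = Q3 − Q1 = 8.80 − 5.10 = 3.70.
Lower fence = Q1 − 1.5·IQR = 5.10 − 5.55 = -0.45.
Upper fence = Q3 + 1.5·IQR = 8.80 + 5.55 = 14.35.
14.9 > 14.35 → outlier.
All remaining values lie within [-0.45, 14.35].

14.9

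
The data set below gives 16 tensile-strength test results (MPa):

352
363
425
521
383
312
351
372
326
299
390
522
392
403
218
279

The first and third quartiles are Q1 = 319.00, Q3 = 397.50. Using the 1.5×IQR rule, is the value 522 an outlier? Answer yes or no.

IQR = Q3 − Q1 = 397.50 − 319.00 = 78.50.
Lower fence = Q1 − 1.5·IQR = 319.00 − 117.75 = 201.25.
Upper fence = Q3 + 1.5·IQR = 397.50 + 117.75 = 515.25.
522 lies above the upper fence.

yes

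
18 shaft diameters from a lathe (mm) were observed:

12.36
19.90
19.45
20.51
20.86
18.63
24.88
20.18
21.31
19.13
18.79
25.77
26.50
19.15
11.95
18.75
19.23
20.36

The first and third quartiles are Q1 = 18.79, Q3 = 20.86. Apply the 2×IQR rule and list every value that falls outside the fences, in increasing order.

11.95, 12.36, 25.77, 26.50

IQR = Q3 − Q1 = 20.86 − 18.79 = 2.07.
Lower fence = Q1 − 2·IQR = 18.79 − 4.14 = 14.65.
Upper fence = Q3 + 2·IQR = 20.86 + 4.14 = 25.00.
11.95 < 14.65 → outlier.
12.36 < 14.65 → outlier.
25.77 > 25.00 → outlier.
26.50 > 25.00 → outlier.
All remaining values lie within [14.65, 25.00].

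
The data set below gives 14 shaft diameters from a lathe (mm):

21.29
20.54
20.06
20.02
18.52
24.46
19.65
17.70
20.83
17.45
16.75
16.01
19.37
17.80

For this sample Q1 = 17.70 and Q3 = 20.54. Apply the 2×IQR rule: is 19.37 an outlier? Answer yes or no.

IQR = Q3 − Q1 = 20.54 − 17.70 = 2.84.
Lower fence = Q1 − 2·IQR = 17.70 − 5.68 = 12.02.
Upper fence = Q3 + 2·IQR = 20.54 + 5.68 = 26.22.
19.37 lies within [12.02, 26.22].

no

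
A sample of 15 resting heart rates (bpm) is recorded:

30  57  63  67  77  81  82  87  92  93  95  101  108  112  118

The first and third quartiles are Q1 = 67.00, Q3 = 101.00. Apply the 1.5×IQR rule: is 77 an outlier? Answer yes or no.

no

IQR = Q3 − Q1 = 101.00 − 67.00 = 34.00.
Lower fence = Q1 − 1.5·IQR = 67.00 − 51.00 = 16.00.
Upper fence = Q3 + 1.5·IQR = 101.00 + 51.00 = 152.00.
77 lies within [16.00, 152.00].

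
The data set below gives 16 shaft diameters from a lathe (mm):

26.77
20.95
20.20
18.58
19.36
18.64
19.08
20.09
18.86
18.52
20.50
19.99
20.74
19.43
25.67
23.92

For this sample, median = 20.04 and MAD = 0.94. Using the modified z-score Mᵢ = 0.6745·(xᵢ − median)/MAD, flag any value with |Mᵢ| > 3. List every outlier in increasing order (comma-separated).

25.67, 26.77

|Mᵢ| > 3 ⇔ |xᵢ − 20.04| > 3·0.94/0.6745 = 4.18.
So outliers lie outside [15.86, 24.22].
25.67: M = 4.04 → outlier.
26.77: M = 4.83 → outlier.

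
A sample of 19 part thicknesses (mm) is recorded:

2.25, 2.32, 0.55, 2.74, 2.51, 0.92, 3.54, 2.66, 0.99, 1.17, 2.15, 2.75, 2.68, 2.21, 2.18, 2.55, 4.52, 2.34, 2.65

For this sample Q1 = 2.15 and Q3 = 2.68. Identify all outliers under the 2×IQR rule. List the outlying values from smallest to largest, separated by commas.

0.55, 0.92, 0.99, 4.52

IQR = Q3 − Q1 = 2.68 − 2.15 = 0.53.
Lower fence = Q1 − 2·IQR = 2.15 − 1.06 = 1.09.
Upper fence = Q3 + 2·IQR = 2.68 + 1.06 = 3.74.
0.55 < 1.09 → outlier.
0.92 < 1.09 → outlier.
0.99 < 1.09 → outlier.
4.52 > 3.74 → outlier.
All remaining values lie within [1.09, 3.74].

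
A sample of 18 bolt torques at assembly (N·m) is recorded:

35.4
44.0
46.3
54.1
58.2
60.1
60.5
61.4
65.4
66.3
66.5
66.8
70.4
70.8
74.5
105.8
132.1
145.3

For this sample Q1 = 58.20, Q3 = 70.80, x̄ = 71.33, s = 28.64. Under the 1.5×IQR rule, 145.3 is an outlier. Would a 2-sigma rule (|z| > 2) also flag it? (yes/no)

yes

z = (145.3 − 71.33) / 28.64 = 2.58.
|z| = 2.58 > 2.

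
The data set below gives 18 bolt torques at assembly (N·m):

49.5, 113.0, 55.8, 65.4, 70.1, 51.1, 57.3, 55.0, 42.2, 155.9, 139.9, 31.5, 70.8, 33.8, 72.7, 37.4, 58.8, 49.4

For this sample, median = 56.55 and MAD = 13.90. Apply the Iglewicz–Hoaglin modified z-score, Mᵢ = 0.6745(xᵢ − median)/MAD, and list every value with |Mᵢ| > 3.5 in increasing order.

139.9, 155.9

|Mᵢ| > 3.5 ⇔ |xᵢ − 56.55| > 3.5·13.90/0.6745 = 72.13.
So outliers lie outside [-15.58, 128.68].
139.9: M = 4.04 → outlier.
155.9: M = 4.82 → outlier.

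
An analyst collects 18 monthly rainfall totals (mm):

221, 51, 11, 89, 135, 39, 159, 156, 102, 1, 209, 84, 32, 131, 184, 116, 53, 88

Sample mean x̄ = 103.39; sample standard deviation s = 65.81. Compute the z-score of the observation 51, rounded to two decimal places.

-0.80

z = (51 − 103.39) / 65.81 = -0.80.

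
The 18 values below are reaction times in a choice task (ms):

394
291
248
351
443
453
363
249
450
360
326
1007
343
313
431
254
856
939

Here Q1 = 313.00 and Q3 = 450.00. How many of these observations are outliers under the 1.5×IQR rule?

IQR = 137.00; fences at 313.00 − 205.50 = 107.50 and 450.00 + 205.50 = 655.50.
Outside the cutoffs: 856, 939, 1007.

3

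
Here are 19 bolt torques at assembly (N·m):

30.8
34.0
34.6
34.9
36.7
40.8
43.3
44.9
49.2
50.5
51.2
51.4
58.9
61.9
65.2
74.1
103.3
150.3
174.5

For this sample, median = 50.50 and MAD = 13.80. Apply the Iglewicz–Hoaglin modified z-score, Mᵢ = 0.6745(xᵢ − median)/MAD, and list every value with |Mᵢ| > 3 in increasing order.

|Mᵢ| > 3 ⇔ |xᵢ − 50.50| > 3·13.80/0.6745 = 61.38.
So outliers lie outside [-10.88, 111.88].
150.3: M = 4.88 → outlier.
174.5: M = 6.06 → outlier.

150.3, 174.5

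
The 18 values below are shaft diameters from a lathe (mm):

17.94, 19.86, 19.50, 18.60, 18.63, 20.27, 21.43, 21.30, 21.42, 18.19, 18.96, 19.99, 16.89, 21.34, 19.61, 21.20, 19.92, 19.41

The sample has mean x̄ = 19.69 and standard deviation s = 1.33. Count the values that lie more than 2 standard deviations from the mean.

1

Cutoffs: x̄ ± 2s = [17.03, 22.35].
Outside the cutoffs: 16.89.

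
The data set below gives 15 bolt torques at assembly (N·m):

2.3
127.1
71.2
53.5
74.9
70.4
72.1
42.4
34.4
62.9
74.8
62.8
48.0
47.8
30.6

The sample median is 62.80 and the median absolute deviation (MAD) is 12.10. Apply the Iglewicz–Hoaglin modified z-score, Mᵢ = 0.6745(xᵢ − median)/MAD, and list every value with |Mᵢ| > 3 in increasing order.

2.3, 127.1

|Mᵢ| > 3 ⇔ |xᵢ − 62.80| > 3·12.10/0.6745 = 53.82.
So outliers lie outside [8.98, 116.62].
2.3: M = -3.37 → outlier.
127.1: M = 3.58 → outlier.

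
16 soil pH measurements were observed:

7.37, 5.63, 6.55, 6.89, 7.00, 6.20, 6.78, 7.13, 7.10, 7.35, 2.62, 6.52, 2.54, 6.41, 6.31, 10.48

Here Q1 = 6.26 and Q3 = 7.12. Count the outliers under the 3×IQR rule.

IQR = 0.86; fences at 6.26 − 2.58 = 3.68 and 7.12 + 2.58 = 9.70.
Outside the cutoffs: 2.54, 2.62, 10.48.

3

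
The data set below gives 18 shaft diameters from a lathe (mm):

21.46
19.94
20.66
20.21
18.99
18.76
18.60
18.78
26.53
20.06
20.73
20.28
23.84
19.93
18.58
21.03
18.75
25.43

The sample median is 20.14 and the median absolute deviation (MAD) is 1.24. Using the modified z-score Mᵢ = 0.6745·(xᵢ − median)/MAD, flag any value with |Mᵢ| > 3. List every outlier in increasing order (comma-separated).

26.53

|Mᵢ| > 3 ⇔ |xᵢ − 20.14| > 3·1.24/0.6745 = 5.52.
So outliers lie outside [14.62, 25.66].
26.53: M = 3.48 → outlier.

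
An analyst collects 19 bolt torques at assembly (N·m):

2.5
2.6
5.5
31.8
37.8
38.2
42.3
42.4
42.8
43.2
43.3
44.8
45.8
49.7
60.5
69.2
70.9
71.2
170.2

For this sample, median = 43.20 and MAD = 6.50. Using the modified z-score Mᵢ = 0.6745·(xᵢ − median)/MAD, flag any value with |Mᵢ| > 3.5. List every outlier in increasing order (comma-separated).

|Mᵢ| > 3.5 ⇔ |xᵢ − 43.20| > 3.5·6.50/0.6745 = 33.73.
So outliers lie outside [9.47, 76.93].
2.5: M = -4.22 → outlier.
2.6: M = -4.21 → outlier.
5.5: M = -3.91 → outlier.
170.2: M = 13.18 → outlier.

2.5, 2.6, 5.5, 170.2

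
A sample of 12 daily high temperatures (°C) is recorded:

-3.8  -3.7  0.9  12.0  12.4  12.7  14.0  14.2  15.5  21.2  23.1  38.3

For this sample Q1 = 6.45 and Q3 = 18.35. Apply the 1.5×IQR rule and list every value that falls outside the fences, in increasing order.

IQR = Q3 − Q1 = 18.35 − 6.45 = 11.90.
Lower fence = Q1 − 1.5·IQR = 6.45 − 17.85 = -11.40.
Upper fence = Q3 + 1.5·IQR = 18.35 + 17.85 = 36.20.
38.3 > 36.20 → outlier.
All remaining values lie within [-11.40, 36.20].

38.3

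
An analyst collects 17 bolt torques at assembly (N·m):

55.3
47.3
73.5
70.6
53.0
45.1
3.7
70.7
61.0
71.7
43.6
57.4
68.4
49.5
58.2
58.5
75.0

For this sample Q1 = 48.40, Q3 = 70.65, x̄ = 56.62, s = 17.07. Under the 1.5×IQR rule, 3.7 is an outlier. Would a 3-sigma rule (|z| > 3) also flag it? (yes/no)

yes

z = (3.7 − 56.62) / 17.07 = -3.10.
|z| = 3.10 > 3.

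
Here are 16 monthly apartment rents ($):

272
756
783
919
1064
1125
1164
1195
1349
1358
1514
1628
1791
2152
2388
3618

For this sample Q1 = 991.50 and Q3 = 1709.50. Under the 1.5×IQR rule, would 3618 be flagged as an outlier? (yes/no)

yes

IQR = Q3 − Q1 = 1709.50 − 991.50 = 718.00.
Lower fence = Q1 − 1.5·IQR = 991.50 − 1077.00 = -85.50.
Upper fence = Q3 + 1.5·IQR = 1709.50 + 1077.00 = 2786.50.
3618 lies above the upper fence.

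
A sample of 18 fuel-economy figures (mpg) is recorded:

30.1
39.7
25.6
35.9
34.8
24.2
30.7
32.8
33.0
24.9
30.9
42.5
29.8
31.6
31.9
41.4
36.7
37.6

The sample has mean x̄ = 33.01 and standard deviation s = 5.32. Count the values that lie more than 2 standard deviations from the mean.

0

Cutoffs: x̄ ± 2s = [22.37, 43.65].
Every value lies within the cutoffs.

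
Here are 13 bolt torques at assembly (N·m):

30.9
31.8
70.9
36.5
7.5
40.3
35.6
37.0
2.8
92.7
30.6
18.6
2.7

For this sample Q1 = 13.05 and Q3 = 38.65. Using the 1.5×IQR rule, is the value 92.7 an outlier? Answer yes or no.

IQR = Q3 − Q1 = 38.65 − 13.05 = 25.60.
Lower fence = Q1 − 1.5·IQR = 13.05 − 38.40 = -25.35.
Upper fence = Q3 + 1.5·IQR = 38.65 + 38.40 = 77.05.
92.7 lies above the upper fence.

yes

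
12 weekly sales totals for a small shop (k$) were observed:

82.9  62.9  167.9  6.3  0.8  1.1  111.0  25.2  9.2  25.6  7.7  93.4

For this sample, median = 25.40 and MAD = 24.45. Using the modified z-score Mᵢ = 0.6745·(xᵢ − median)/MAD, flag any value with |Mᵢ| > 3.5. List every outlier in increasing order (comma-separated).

167.9

|Mᵢ| > 3.5 ⇔ |xᵢ − 25.40| > 3.5·24.45/0.6745 = 126.87.
So outliers lie outside [-101.47, 152.27].
167.9: M = 3.93 → outlier.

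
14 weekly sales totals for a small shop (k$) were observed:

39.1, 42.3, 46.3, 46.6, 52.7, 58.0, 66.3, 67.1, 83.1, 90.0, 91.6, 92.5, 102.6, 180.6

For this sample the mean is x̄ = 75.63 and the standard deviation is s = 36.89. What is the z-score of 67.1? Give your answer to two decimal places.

-0.23

z = (67.1 − 75.63) / 36.89 = -0.23.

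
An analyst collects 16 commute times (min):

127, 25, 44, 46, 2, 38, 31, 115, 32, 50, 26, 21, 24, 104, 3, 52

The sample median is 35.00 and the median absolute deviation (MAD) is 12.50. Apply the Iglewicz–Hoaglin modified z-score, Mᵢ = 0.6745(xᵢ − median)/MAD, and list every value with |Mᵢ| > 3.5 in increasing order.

|Mᵢ| > 3.5 ⇔ |xᵢ − 35.00| > 3.5·12.50/0.6745 = 64.86.
So outliers lie outside [-29.86, 99.86].
104: M = 3.72 → outlier.
115: M = 4.32 → outlier.
127: M = 4.96 → outlier.

104, 115, 127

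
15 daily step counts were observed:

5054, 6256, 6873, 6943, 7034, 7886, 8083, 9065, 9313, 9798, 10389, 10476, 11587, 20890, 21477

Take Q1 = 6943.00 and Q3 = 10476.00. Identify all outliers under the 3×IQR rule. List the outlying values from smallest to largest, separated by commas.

21477

IQR = Q3 − Q1 = 10476.00 − 6943.00 = 3533.00.
Lower fence = Q1 − 3·IQR = 6943.00 − 10599.00 = -3656.00.
Upper fence = Q3 + 3·IQR = 10476.00 + 10599.00 = 21075.00.
21477 > 21075.00 → outlier.
All remaining values lie within [-3656.00, 21075.00].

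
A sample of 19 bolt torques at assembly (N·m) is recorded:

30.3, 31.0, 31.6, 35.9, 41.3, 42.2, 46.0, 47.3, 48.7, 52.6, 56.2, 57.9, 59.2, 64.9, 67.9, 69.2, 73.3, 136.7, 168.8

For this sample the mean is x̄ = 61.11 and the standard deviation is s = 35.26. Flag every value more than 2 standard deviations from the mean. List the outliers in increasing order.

Cutoffs at x̄ ± 2s: 61.11 ± 2·35.26 = [-9.41, 131.63].
136.7: z = 2.14, |z| > 2 → outlier.
168.8: z = 3.05, |z| > 2 → outlier.
Every other value lies within [-9.41, 131.63].

136.7, 168.8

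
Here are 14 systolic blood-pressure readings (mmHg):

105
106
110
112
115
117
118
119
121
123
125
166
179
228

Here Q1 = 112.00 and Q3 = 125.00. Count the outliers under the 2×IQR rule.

IQR = 13.00; fences at 112.00 − 26.00 = 86.00 and 125.00 + 26.00 = 151.00.
Outside the cutoffs: 166, 179, 228.

3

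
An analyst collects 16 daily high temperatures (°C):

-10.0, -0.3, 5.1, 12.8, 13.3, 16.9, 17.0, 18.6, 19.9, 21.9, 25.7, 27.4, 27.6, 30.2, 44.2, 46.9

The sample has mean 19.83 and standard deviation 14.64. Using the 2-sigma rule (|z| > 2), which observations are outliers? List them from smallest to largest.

Cutoffs at x̄ ± 2s: 19.83 ± 2·14.64 = [-9.45, 49.11].
-10.0: z = -2.04, |z| > 2 → outlier.
Every other value lies within [-9.45, 49.11].

-10.0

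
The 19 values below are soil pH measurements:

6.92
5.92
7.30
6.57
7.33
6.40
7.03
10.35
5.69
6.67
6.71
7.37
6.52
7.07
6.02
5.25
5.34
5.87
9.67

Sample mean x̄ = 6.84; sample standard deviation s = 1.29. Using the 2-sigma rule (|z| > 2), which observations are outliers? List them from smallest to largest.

9.67, 10.35

Cutoffs at x̄ ± 2s: 6.84 ± 2·1.29 = [4.26, 9.42].
9.67: z = 2.19, |z| > 2 → outlier.
10.35: z = 2.72, |z| > 2 → outlier.
Every other value lies within [4.26, 9.42].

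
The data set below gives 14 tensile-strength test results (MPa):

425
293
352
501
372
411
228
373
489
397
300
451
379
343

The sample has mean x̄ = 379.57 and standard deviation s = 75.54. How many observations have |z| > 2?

1

Cutoffs: x̄ ± 2s = [228.49, 530.65].
Outside the cutoffs: 228.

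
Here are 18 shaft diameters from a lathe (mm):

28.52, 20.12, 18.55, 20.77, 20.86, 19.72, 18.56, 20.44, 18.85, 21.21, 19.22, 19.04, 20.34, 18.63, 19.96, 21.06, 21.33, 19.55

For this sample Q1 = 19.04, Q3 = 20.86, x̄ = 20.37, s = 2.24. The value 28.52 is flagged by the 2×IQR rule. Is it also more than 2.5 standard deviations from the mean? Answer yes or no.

z = (28.52 − 20.37) / 2.24 = 3.64.
|z| = 3.64 > 2.5.

yes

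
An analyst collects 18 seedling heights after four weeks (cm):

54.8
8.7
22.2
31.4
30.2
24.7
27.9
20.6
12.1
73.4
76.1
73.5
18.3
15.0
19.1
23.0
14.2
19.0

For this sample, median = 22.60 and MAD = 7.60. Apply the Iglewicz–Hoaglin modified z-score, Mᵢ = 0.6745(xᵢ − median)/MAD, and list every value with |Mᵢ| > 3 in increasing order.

|Mᵢ| > 3 ⇔ |xᵢ − 22.60| > 3·7.60/0.6745 = 33.80.
So outliers lie outside [-11.20, 56.40].
73.4: M = 4.51 → outlier.
73.5: M = 4.52 → outlier.
76.1: M = 4.75 → outlier.

73.4, 73.5, 76.1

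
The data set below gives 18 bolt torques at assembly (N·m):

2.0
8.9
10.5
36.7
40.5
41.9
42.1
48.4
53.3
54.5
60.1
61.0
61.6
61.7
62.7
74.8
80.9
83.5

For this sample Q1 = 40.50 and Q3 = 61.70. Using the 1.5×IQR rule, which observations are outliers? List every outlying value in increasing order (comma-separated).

2.0

IQR = Q3 − Q1 = 61.70 − 40.50 = 21.20.
Lower fence = Q1 − 1.5·IQR = 40.50 − 31.80 = 8.70.
Upper fence = Q3 + 1.5·IQR = 61.70 + 31.80 = 93.50.
2.0 < 8.70 → outlier.
All remaining values lie within [8.70, 93.50].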